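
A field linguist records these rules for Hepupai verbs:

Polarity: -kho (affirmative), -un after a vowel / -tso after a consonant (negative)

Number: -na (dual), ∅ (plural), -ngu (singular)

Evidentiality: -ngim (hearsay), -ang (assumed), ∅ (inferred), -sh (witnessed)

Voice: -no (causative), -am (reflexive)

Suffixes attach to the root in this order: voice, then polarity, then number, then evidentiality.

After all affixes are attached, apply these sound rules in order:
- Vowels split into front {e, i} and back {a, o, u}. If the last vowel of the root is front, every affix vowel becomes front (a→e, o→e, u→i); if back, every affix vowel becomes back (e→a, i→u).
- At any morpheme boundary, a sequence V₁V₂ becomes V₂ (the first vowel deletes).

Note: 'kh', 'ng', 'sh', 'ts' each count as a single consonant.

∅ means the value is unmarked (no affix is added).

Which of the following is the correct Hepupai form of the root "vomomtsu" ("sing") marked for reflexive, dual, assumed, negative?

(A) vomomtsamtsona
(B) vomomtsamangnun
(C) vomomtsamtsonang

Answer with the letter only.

C

Attach voice reflexive -am → vomomtsuam.
Attach polarity negative -tso (after consonant 'm') → vomomtsuamtso.
Attach number dual -na → vomomtsuamtsona.
Attach evidentiality assumed -ang → vomomtsuamtsonaang.
Vowel harmony: no change.
Apply vowel deletion: vomomtsuamtsonaang → vomomtsamtsonang.
So the correct form is vomomtsamtsonang, option (C).
(B) vomomtsamangnun is wrong: it has the affixes in the wrong order.
(A) vomomtsamtsona is wrong: it uses inferred instead of assumed for evidentiality.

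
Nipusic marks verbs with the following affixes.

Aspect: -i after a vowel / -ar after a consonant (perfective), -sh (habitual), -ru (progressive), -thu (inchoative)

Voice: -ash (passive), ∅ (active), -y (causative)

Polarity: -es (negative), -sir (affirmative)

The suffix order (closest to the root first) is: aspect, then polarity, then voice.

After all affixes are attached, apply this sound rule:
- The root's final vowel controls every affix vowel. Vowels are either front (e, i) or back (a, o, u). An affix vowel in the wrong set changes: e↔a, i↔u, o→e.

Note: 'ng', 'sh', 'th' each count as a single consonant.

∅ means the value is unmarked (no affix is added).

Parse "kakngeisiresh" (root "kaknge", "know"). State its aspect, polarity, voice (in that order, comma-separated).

perfective, affirmative, passive

Segment: kaknge-i-sir-ash.
aspect: -i/ar → perfective.
polarity: -sir → affirmative.
voice: -ash → passive.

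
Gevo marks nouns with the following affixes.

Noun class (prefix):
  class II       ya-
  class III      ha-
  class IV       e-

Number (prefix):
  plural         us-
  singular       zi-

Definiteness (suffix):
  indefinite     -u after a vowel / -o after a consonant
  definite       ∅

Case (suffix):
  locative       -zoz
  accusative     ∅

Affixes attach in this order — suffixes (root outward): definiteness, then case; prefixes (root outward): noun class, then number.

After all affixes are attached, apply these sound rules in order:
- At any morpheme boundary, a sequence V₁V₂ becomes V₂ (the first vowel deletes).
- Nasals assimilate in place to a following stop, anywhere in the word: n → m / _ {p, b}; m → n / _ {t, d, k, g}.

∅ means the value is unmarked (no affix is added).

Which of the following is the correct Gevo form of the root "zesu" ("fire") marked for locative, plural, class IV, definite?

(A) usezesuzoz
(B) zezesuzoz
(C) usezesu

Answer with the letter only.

A

Attach noun class class IV e- → ezesu.
definiteness = definite: zero marking, form stays ezesu.
Attach case locative -zoz → ezesuzoz.
Attach number plural us- → usezesuzoz.
Vowel deletion: no change.
Nasal assimilation: no change.
So the correct form is usezesuzoz, option (A).
(B) zezesuzoz is wrong: it uses singular instead of plural for number.
(C) usezesu is wrong: it uses accusative instead of locative for case.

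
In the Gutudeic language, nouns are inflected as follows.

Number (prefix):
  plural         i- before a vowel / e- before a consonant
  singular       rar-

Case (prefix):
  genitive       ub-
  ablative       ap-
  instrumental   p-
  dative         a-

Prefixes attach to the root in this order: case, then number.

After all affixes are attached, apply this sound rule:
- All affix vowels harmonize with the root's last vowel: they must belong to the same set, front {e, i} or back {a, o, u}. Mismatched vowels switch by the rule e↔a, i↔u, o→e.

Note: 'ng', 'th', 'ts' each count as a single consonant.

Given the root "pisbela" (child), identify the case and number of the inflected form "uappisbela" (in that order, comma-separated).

ablative, plural

Segment: i-ap-pisbela.
case: ap- → ablative.
number: i/e- → plural.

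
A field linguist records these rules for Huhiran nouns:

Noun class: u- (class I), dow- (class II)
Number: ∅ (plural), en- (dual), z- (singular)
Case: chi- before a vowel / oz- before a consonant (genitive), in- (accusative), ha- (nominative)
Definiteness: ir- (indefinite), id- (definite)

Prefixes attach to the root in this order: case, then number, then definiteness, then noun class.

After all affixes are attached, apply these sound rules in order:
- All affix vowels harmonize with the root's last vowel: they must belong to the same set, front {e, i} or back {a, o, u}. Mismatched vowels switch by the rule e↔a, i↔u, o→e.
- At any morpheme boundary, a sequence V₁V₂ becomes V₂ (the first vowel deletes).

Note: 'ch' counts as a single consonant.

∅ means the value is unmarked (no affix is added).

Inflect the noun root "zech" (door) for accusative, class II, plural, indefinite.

Attach case accusative in- → inzech.
number = plural: zero marking, form stays inzech.
Attach definiteness indefinite ir- → irinzech.
Attach noun class class II dow- → dowirinzech.
Apply vowel harmony: dowirinzech → dewirinzech.
Vowel deletion: no change.

dewirinzech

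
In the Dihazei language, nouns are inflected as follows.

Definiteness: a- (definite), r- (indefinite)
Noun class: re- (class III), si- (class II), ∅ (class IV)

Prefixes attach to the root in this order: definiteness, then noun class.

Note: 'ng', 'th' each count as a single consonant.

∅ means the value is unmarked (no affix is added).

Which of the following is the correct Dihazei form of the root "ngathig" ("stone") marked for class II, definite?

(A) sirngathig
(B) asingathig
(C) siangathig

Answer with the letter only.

C

Attach definiteness definite a- → angathig.
Attach noun class class II si- → siangathig.
So the correct form is siangathig, option (C).
(A) sirngathig is wrong: it uses indefinite instead of definite for definiteness.
(B) asingathig is wrong: it has the affixes in the wrong order.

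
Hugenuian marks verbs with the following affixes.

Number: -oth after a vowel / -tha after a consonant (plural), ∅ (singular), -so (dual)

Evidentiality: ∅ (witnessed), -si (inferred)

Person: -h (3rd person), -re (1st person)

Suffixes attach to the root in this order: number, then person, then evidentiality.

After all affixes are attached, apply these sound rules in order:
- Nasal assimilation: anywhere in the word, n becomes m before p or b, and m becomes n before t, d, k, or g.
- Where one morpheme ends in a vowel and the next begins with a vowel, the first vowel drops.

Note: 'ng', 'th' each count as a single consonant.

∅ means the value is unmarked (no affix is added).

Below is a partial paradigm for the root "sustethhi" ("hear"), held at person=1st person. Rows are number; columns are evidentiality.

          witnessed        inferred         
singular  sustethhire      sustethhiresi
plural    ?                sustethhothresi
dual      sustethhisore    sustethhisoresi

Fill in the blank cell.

sustethhothre

Attach number plural -oth (after vowel 'i') → sustethhioth.
Attach person 1st person -re → sustethhiothre.
evidentiality = witnessed: zero marking, form stays sustethhiothre.
Nasal assimilation: no change.
Apply vowel deletion: sustethhiothre → sustethhothre.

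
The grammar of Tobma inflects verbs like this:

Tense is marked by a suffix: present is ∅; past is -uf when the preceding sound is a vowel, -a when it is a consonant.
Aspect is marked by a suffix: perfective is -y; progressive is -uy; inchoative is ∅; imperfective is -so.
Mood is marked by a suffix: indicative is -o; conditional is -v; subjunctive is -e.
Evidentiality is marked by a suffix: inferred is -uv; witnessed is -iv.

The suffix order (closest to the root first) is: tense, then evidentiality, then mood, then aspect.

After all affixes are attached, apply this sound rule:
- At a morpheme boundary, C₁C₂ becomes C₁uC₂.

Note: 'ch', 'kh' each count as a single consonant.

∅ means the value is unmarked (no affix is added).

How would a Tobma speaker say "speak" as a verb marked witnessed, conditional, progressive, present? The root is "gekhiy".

tense = present: zero marking, form stays gekhiy.
Attach evidentiality witnessed -iv → gekhiyiv.
Attach mood conditional -v → gekhiyivv.
Attach aspect progressive -uy → gekhiyivvuy.
Apply epenthesis: gekhiyivvuy → gekhiyivuvuy.

gekhiyivuvuy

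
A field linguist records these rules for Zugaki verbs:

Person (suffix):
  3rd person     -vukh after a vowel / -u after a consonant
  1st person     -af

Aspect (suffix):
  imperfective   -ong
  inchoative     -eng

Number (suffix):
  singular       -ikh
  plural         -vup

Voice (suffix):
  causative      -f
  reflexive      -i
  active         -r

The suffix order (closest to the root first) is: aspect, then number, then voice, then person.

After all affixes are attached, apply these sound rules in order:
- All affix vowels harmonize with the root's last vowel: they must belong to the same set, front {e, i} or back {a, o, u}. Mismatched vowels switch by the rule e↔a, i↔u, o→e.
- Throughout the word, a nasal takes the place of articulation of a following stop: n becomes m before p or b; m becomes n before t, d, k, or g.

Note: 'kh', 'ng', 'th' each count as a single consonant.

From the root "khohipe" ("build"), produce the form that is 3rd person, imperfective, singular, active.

Attach aspect imperfective -ong → khohipeong.
Attach number singular -ikh → khohipeongikh.
Attach voice active -r → khohipeongikhr.
Attach person 3rd person -u (after consonant 'r') → khohipeongikhru.
Apply vowel harmony: khohipeongikhru → khohipeengikhri.
Nasal assimilation: no change.

khohipeengikhri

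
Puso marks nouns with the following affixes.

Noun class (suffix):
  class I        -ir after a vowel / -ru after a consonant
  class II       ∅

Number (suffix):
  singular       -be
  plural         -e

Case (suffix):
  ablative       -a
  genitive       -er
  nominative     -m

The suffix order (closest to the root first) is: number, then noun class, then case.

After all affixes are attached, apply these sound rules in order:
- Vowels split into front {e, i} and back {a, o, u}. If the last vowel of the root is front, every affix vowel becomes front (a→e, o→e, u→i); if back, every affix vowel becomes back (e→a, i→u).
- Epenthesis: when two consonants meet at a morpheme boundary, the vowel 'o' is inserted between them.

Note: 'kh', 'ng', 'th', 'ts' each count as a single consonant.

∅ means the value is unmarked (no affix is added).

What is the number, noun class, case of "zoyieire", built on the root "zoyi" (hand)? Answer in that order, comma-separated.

plural, class I, ablative

Segment: zoyi-e-ir-a.
number: -e → plural.
noun class: -ir/ru → class I.
case: -a → ablative.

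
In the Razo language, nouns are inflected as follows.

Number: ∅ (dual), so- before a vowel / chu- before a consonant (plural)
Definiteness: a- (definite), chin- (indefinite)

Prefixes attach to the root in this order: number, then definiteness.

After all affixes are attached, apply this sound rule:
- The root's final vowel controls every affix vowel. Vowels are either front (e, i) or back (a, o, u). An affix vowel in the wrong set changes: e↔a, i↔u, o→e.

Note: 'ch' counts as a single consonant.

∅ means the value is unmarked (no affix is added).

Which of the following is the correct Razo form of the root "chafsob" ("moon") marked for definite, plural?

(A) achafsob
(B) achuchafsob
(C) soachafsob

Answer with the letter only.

B

Attach number plural chu- (before consonant 'ch') → chuchafsob.
Attach definiteness definite a- → achuchafsob.
Vowel harmony: no change.
So the correct form is achuchafsob, option (B).
(A) achafsob is wrong: it uses dual instead of plural for number.
(C) soachafsob is wrong: it has the affixes in the wrong order.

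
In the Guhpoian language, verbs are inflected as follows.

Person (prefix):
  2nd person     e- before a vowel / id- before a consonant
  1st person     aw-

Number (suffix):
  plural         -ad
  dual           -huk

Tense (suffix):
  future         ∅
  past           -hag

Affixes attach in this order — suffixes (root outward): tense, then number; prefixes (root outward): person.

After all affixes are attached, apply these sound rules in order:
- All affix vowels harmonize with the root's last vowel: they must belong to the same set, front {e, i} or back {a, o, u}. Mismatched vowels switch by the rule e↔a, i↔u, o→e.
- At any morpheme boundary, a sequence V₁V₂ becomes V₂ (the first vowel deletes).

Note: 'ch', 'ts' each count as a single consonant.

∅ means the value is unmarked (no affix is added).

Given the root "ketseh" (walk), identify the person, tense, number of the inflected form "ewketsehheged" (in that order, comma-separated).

Segment: aw-ketseh-hag-ad.
person: aw- → 1st person.
tense: -hag → past.
number: -ad → plural.

1st person, past, plural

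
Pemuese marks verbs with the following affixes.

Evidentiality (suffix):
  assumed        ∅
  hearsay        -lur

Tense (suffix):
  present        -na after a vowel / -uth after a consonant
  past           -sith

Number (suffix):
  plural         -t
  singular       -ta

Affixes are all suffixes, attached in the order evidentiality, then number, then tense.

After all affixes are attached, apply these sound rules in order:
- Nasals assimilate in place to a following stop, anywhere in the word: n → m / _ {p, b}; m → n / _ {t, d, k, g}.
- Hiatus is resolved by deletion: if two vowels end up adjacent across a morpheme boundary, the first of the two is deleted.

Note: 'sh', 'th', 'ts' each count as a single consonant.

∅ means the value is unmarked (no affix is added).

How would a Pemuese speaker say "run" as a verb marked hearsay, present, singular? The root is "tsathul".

tsathullurtana

Attach evidentiality hearsay -lur → tsathullur.
Attach number singular -ta → tsathullurta.
Attach tense present -na (after vowel 'a') → tsathullurtana.
Nasal assimilation: no change.
Vowel deletion: no change.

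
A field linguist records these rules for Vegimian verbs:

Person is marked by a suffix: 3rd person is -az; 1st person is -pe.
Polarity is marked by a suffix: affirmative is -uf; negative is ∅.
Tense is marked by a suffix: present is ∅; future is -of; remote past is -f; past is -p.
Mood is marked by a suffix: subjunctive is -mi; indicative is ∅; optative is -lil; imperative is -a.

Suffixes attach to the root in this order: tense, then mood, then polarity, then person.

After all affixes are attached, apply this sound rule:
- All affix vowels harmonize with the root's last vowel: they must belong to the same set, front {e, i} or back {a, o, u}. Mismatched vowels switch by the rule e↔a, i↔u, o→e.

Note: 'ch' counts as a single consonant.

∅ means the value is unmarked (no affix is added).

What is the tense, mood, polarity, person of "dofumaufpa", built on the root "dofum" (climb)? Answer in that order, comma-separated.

Segment: dofum-a-uf-pe.
tense: ∅ → present.
mood: -a → imperative.
polarity: -uf → affirmative.
person: -pe → 1st person.

present, imperative, affirmative, 1st person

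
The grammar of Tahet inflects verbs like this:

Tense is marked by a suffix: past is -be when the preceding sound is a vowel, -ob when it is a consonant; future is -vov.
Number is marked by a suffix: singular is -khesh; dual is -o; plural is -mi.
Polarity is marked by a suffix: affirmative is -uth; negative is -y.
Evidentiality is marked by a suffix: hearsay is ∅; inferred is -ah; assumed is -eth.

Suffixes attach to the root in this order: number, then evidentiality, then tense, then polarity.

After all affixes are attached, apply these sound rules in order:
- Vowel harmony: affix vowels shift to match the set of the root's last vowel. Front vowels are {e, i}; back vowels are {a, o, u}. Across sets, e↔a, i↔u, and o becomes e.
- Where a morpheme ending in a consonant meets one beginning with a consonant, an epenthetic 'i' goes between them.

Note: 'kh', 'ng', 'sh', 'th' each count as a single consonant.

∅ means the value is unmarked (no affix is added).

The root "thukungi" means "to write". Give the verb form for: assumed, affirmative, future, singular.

Attach number singular -khesh → thukungikhesh.
Attach evidentiality assumed -eth → thukungikhesheth.
Attach tense future -vov → thukungikheshethvov.
Attach polarity affirmative -uth → thukungikheshethvovuth.
Apply vowel harmony: thukungikheshethvovuth → thukungikheshethvevith.
Apply epenthesis: thukungikheshethvevith → thukungikheshethivevith.

thukungikheshethivevith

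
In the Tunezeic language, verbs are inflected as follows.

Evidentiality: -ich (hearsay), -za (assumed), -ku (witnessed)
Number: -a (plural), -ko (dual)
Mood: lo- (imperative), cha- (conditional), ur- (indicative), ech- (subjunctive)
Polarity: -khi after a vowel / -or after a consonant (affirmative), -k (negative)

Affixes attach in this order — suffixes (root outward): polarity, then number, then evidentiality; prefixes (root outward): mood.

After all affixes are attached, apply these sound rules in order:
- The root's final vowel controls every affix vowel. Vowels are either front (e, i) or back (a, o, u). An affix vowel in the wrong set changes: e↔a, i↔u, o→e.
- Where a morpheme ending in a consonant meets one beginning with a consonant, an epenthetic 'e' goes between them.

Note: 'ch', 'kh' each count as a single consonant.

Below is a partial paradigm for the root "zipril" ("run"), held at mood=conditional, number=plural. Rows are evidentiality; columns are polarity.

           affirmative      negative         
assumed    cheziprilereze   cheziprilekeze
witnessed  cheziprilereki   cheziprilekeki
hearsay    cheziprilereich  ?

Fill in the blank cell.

cheziprilekeich

Attach polarity negative -k → ziprilk.
Attach mood conditional cha- → chaziprilk.
Attach number plural -a → chaziprilka.
Attach evidentiality hearsay -ich → chaziprilkaich.
Apply vowel harmony: chaziprilkaich → cheziprilkeich.
Apply epenthesis: cheziprilkeich → cheziprilekeich.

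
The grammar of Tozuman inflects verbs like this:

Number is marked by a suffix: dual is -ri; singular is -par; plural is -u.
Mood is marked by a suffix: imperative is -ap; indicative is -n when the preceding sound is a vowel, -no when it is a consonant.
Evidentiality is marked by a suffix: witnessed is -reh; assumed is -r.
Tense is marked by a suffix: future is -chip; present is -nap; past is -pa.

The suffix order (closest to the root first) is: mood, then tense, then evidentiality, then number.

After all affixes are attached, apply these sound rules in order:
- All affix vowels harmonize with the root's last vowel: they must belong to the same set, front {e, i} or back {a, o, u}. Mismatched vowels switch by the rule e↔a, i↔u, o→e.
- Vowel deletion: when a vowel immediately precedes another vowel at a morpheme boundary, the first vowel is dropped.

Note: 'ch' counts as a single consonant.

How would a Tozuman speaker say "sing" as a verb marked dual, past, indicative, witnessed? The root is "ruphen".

ruphenneperehri

Attach mood indicative -no (after consonant 'n') → ruphenno.
Attach tense past -pa → ruphennopa.
Attach evidentiality witnessed -reh → ruphennopareh.
Attach number dual -ri → ruphennoparehri.
Apply vowel harmony: ruphennoparehri → ruphenneperehri.
Vowel deletion: no change.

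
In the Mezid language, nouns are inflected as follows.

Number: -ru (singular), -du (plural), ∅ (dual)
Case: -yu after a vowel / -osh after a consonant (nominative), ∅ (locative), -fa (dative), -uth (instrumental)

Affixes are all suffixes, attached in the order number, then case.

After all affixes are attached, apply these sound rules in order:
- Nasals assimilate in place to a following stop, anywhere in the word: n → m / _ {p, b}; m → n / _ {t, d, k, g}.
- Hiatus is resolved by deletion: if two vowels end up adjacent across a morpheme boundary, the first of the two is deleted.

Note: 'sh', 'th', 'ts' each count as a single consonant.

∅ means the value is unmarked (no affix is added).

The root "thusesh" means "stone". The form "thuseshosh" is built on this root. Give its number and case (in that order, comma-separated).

Segment: thusesh-osh.
number: ∅ → dual.
case: -yu/osh → nominative.

dual, nominative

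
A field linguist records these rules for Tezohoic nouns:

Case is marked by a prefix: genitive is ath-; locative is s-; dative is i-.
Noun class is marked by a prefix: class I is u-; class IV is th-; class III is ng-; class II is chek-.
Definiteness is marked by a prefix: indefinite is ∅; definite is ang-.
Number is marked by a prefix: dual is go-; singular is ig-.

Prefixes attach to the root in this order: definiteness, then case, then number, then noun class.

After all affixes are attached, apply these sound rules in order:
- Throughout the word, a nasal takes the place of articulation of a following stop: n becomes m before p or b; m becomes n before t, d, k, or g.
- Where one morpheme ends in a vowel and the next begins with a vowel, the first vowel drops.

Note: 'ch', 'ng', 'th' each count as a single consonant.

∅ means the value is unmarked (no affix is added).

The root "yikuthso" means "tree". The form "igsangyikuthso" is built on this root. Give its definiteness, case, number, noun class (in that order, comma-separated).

Segment: u-ig-s-ang-yikuthso.
definiteness: ang- → definite.
case: s- → locative.
number: ig- → singular.
noun class: u- → class I.

definite, locative, singular, class I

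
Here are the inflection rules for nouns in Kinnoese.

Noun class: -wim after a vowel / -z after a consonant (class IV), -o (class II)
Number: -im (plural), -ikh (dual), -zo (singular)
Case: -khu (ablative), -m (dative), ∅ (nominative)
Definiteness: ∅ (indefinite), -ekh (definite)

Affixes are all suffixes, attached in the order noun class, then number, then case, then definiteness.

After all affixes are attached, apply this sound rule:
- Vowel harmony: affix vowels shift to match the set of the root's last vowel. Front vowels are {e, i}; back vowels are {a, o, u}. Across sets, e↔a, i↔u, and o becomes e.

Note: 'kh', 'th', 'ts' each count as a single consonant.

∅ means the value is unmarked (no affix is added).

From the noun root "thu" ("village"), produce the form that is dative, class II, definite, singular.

thuozomakh

Attach noun class class II -o → thuo.
Attach number singular -zo → thuozo.
Attach case dative -m → thuozom.
Attach definiteness definite -ekh → thuozomekh.
Apply vowel harmony: thuozomekh → thuozomakh.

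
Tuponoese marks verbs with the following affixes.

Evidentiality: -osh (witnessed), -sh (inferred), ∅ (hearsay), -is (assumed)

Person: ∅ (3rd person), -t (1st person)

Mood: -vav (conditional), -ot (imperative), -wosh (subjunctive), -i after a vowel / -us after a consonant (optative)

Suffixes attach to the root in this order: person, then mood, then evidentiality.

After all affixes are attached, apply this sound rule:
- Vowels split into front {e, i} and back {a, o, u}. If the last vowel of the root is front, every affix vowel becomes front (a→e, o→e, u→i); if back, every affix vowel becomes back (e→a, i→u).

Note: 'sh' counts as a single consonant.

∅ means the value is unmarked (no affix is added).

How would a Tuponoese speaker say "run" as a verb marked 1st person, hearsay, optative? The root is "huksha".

hukshatus

Attach person 1st person -t → hukshat.
Attach mood optative -us (after consonant 't') → hukshatus.
evidentiality = hearsay: zero marking, form stays hukshatus.
Vowel harmony: no change.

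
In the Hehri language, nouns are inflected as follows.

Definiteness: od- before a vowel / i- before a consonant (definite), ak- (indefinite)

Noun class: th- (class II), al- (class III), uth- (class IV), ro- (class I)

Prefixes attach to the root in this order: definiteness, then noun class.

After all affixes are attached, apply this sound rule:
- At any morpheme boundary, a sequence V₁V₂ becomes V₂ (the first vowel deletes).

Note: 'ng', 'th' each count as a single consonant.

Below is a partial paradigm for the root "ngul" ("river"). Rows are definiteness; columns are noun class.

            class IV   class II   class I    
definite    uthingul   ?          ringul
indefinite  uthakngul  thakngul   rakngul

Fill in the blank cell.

thingul

Attach definiteness definite i- (before consonant 'ng') → ingul.
Attach noun class class II th- → thingul.
Vowel deletion: no change.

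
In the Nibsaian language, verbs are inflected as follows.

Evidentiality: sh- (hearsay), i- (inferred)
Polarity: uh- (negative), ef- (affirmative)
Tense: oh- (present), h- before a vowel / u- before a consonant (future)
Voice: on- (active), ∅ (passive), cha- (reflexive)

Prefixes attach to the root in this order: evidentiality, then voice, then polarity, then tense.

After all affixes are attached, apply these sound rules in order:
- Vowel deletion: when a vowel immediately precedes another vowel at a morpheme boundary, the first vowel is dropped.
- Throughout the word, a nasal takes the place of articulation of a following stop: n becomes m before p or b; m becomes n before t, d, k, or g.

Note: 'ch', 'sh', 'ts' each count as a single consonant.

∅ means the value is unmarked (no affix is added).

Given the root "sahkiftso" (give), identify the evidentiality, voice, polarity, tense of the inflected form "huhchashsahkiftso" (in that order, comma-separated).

Segment: h-uh-cha-sh-sahkiftso.
evidentiality: sh- → hearsay.
voice: cha- → reflexive.
polarity: uh- → negative.
tense: h/u- → future.

hearsay, reflexive, negative, future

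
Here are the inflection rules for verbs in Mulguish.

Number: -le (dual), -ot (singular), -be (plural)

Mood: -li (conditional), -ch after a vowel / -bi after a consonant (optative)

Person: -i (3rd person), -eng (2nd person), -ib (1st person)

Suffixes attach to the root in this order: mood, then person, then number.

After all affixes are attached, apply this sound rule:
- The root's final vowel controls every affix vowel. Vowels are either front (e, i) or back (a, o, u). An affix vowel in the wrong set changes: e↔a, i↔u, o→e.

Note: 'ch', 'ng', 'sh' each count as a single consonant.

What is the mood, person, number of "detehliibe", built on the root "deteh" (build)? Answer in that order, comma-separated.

Segment: deteh-li-i-be.
mood: -li → conditional.
person: -i → 3rd person.
number: -be → plural.

conditional, 3rd person, plural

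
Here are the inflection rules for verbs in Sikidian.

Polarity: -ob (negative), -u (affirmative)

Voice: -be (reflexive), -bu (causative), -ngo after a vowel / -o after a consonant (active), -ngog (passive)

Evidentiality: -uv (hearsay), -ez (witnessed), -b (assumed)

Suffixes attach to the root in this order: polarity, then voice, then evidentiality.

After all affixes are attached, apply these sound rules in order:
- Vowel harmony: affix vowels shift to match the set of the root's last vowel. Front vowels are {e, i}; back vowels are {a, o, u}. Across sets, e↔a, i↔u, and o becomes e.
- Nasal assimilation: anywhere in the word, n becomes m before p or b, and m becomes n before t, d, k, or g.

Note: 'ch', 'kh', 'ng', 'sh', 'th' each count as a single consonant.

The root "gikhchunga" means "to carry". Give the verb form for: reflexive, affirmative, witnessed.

gikhchungaubaaz

Attach polarity affirmative -u → gikhchungau.
Attach voice reflexive -be → gikhchungaube.
Attach evidentiality witnessed -ez → gikhchungaubeez.
Apply vowel harmony: gikhchungaubeez → gikhchungaubaaz.
Nasal assimilation: no change.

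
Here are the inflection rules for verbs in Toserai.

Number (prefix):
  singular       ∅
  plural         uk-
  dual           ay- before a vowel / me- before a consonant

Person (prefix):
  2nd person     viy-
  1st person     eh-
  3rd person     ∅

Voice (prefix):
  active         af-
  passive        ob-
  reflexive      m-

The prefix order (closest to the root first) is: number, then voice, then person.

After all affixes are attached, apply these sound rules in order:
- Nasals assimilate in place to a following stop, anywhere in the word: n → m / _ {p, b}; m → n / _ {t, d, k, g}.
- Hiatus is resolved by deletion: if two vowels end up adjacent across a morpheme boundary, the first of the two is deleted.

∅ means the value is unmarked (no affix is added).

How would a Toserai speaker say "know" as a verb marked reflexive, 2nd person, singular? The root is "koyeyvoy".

viynkoyeyvoy

number = singular: zero marking, form stays koyeyvoy.
Attach voice reflexive m- → mkoyeyvoy.
Attach person 2nd person viy- → viymkoyeyvoy.
Apply nasal assimilation: viymkoyeyvoy → viynkoyeyvoy.
Vowel deletion: no change.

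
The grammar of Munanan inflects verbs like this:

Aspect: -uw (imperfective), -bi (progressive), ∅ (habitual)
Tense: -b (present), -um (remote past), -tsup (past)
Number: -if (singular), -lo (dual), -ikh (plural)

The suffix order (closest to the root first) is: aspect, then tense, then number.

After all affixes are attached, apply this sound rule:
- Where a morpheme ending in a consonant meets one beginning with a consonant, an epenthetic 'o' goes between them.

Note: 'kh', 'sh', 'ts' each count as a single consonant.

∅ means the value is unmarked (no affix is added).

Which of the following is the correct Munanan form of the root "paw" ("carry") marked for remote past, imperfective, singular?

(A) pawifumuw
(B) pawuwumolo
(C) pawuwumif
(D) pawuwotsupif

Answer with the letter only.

C

Attach aspect imperfective -uw → pawuw.
Attach tense remote past -um → pawuwum.
Attach number singular -if → pawuwumif.
Epenthesis: no change.
So the correct form is pawuwumif, option (C).
(B) pawuwumolo is wrong: it uses dual instead of singular for number.
(D) pawuwotsupif is wrong: it uses past instead of remote past for tense.
(A) pawifumuw is wrong: it has the affixes in the wrong order.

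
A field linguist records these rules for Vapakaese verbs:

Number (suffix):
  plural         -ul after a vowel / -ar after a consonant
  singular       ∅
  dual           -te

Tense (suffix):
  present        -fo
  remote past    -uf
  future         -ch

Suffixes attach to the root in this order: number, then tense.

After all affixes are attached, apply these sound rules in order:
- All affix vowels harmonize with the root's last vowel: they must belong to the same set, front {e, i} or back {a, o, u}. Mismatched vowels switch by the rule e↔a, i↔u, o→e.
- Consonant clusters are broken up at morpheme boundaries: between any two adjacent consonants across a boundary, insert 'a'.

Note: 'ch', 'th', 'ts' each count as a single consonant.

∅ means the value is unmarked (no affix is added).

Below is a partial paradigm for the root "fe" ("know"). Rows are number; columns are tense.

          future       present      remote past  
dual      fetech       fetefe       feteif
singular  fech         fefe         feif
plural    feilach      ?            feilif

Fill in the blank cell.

feilafe

Attach number plural -ul (after vowel 'e') → feul.
Attach tense present -fo → feulfo.
Apply vowel harmony: feulfo → feilfe.
Apply epenthesis: feilfe → feilafe.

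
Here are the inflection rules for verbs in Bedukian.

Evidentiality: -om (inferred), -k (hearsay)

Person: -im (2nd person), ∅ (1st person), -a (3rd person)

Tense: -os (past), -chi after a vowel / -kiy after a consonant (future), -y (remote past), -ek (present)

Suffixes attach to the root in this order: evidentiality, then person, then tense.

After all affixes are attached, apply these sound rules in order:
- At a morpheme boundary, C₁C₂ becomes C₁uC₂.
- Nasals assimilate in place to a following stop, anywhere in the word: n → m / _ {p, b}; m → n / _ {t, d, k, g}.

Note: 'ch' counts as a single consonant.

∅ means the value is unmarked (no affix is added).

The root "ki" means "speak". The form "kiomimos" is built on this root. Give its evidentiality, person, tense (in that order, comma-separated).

Segment: ki-om-im-os.
evidentiality: -om → inferred.
person: -im → 2nd person.
tense: -os → past.

inferred, 2nd person, past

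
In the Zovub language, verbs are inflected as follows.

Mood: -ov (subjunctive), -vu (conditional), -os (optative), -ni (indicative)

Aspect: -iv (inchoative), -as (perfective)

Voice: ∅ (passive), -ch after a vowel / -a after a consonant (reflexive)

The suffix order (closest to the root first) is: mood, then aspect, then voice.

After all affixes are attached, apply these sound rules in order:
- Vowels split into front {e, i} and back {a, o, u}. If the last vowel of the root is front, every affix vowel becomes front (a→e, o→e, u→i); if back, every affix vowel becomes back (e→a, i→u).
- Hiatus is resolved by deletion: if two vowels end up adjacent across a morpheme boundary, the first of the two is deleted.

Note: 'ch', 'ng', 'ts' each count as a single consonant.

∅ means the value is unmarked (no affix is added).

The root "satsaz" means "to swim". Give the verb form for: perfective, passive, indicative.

Attach mood indicative -ni → satsazni.
Attach aspect perfective -as → satsaznias.
voice = passive: zero marking, form stays satsaznias.
Apply vowel harmony: satsaznias → satsaznuas.
Apply vowel deletion: satsaznuas → satsaznas.

satsaznas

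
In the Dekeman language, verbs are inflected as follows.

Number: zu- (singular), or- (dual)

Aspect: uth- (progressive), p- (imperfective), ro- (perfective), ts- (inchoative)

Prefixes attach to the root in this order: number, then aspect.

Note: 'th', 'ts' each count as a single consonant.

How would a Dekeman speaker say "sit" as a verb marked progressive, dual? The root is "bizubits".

Attach number dual or- → orbizubits.
Attach aspect progressive uth- → uthorbizubits.

uthorbizubits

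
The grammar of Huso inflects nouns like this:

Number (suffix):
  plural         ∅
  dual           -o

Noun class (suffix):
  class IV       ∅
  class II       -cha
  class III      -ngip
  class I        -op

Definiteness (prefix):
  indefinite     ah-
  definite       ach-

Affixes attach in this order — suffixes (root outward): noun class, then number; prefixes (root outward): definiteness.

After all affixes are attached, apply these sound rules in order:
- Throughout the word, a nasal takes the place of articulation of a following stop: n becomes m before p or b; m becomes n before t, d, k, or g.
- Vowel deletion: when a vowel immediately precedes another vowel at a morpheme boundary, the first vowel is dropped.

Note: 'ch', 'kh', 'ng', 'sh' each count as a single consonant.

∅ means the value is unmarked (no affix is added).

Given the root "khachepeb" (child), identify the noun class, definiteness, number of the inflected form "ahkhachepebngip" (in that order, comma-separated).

Segment: ah-khachepeb-ngip.
noun class: -ngip → class III.
definiteness: ah- → indefinite.
number: ∅ → plural.

class III, indefinite, plural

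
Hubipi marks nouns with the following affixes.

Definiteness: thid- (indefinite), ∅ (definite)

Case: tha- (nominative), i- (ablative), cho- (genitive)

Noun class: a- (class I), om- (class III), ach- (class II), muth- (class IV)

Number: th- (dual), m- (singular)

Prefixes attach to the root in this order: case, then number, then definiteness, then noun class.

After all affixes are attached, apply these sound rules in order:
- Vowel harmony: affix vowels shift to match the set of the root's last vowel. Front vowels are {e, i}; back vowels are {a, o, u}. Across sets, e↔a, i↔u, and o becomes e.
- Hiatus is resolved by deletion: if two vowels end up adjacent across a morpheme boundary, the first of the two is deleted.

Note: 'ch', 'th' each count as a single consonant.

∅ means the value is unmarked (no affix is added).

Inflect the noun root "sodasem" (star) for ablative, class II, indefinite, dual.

Attach case ablative i- → isodasem.
Attach number dual th- → thisodasem.
Attach definiteness indefinite thid- → thidthisodasem.
Attach noun class class II ach- → achthidthisodasem.
Apply vowel harmony: achthidthisodasem → echthidthisodasem.
Vowel deletion: no change.

echthidthisodasem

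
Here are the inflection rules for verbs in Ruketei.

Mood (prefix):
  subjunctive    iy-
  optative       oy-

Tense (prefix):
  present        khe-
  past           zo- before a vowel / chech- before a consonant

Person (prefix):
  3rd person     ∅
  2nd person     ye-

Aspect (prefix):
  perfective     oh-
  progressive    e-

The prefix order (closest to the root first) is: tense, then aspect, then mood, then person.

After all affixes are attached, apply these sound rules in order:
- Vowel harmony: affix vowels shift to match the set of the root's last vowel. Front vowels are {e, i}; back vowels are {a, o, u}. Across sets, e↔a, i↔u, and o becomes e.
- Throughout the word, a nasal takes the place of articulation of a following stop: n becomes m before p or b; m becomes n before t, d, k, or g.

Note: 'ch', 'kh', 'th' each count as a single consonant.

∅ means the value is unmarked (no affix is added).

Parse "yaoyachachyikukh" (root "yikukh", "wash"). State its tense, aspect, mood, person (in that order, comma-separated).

past, progressive, optative, 2nd person

Segment: ye-oy-e-chech-yikukh.
tense: zo/chech- → past.
aspect: e- → progressive.
mood: oy- → optative.
person: ye- → 2nd person.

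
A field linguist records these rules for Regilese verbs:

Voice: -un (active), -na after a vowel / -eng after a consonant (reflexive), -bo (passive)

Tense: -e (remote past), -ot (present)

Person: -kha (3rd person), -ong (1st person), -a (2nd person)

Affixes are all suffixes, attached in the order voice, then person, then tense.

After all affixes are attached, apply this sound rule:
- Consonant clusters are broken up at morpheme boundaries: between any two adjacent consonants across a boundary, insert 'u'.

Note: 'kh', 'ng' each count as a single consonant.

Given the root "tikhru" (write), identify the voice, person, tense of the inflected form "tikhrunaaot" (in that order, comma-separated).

Segment: tikhru-na-a-ot.
voice: -na/eng → reflexive.
person: -a → 2nd person.
tense: -ot → present.

reflexive, 2nd person, present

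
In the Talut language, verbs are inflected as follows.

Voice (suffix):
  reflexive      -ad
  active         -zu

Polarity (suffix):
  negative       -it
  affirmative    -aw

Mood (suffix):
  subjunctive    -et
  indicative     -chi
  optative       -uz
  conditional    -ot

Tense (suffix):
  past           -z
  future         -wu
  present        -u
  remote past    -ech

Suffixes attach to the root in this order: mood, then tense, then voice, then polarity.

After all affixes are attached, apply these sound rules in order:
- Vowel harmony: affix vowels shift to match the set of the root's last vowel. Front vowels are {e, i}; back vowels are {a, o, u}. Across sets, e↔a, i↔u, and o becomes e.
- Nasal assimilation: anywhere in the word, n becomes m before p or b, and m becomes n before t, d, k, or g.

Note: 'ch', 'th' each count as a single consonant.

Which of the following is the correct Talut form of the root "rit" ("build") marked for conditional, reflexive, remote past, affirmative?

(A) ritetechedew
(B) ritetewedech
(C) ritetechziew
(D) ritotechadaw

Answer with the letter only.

A

Attach mood conditional -ot → ritot.
Attach tense remote past -ech → ritotech.
Attach voice reflexive -ad → ritotechad.
Attach polarity affirmative -aw → ritotechadaw.
Apply vowel harmony: ritotechadaw → ritetechedew.
Nasal assimilation: no change.
So the correct form is ritetechedew, option (A).
(D) ritotechadaw is wrong: it fails to apply the sound rule(s).
(C) ritetechziew is wrong: it uses active instead of reflexive for voice.
(B) ritetewedech is wrong: it has the affixes in the wrong order.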